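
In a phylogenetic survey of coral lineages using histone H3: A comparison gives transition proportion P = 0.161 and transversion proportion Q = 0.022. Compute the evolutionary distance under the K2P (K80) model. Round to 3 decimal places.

Under the Kimura two-parameter model, d = −½ ln(1 − 2P − Q) − ¼ ln(1 − 2Q).
1 − 2P − Q = 0.656, giving −½ ln(0.656) = 0.210797.
1 − 2Q = 0.956, giving −¼ ln(0.956) = 0.011249.
d = 0.210797 + 0.011249 = 0.222046.

0.222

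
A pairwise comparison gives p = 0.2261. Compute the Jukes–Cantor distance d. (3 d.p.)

0.269

d = −(3/4) ln(1 − 4p/3) = −0.75 ln(1 − 0.301467) = −0.75 ln(0.698533)
  = −0.75 × (-0.358773) = 0.269080 substitutions/site.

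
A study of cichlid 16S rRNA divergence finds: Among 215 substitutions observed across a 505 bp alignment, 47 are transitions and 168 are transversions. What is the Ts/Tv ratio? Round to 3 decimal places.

R = 47/168 = 0.279761… ≈ 0.280 (to 3 d.p.).

0.280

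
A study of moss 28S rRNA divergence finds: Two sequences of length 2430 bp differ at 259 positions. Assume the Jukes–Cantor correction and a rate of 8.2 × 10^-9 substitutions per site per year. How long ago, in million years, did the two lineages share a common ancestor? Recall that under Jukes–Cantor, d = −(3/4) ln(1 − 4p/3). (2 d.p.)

7.01

p = 259/2430 ≈ 0.106584.
d = −(3/4) ln(1 − 4p/3) = −0.75 ln(1 − 0.142112) = −0.75 ln(0.857888)
  = −0.75 × (-0.153282) = 0.114962 substitutions/site.
Under a molecular clock d = 2μt, so t = d/(2μ) = 0.114962 / (2 × 8.2 × 10^-9) = 7.01 million years.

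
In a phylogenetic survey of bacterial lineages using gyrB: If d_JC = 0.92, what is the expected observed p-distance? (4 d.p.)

p = (3/4)(1 − e^(−4d/3)) = 0.75 × (1 − e^(-1.226667)) = 0.75 × (1 − 0.293268) = 0.530049.

0.5300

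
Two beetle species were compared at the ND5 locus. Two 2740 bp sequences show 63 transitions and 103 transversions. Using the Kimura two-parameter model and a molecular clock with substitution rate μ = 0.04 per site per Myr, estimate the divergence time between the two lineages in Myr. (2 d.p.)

0.79

P = 63/2740 ≈ 0.022993 and Q = 103/2740 ≈ 0.037591.
Under the Kimura two-parameter model, d = −½ ln(1 − 2P − Q) − ¼ ln(1 − 2Q).
1 − 2P − Q = 0.916423, giving −½ ln(0.916423) = 0.043639.
1 − 2Q = 0.924818, giving −¼ ln(0.924818) = 0.019540.
d = 0.043639 + 0.019540 = 0.063179.
Under a molecular clock d = 2μt, so t = d/(2μ) = 0.063179 / (2 × 0.04) = 0.79 Myr.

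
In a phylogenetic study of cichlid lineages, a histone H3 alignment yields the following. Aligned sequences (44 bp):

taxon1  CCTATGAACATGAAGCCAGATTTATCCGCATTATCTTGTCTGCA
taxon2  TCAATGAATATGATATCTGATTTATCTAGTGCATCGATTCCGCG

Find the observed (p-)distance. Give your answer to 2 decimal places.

The sequences differ at 18 of 44 positions.
p = 18/44 = 0.409090… ≈ 0.41 (to 2 d.p.).

0.41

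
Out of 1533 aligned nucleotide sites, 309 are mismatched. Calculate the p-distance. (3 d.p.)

p = 309/1533 = 0.201565… ≈ 0.202 (to 3 d.p.).

0.202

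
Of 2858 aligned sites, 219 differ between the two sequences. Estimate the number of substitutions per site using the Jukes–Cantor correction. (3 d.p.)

0.081

p = 219/2858 ≈ 0.076627.
d = −(3/4) ln(1 − 4p/3) = −0.75 ln(1 − 0.102169) = −0.75 ln(0.897831)
  = −0.75 × (-0.107773) = 0.080830 substitutions/site.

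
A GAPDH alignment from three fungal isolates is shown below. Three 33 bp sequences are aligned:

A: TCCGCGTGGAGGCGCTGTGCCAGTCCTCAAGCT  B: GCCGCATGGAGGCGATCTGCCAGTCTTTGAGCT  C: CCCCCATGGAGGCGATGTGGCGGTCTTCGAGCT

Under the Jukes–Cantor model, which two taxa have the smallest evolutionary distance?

B and C

A–B: 7/33 differ, p = 0.212, d = 0.249.
A–C: 8/33 differ, p = 0.242, d = 0.293.
B–C: 6/33 differ, p = 0.182, d = 0.208.
The smallest distance is between B and C.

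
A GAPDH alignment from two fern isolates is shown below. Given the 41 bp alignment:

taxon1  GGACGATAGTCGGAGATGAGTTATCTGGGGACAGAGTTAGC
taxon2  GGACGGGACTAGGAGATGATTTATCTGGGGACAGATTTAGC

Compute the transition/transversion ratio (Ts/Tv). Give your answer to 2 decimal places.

0.20

Transitions are A↔G and C↔T; transversions are all other mismatches.
Transitions: 1. Transversions: 5.
R = 1/5 = 0.20.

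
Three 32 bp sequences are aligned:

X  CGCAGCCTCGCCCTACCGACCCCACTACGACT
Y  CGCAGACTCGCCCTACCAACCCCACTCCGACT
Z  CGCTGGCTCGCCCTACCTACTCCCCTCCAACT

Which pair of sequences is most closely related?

X–Y: 3/32 differ, p = 0.094, d = 0.100.
X–Z: 7/32 differ, p = 0.219, d = 0.259.
Y–Z: 6/32 differ, p = 0.188, d = 0.216.
The smallest distance is between X and Y.

X and Y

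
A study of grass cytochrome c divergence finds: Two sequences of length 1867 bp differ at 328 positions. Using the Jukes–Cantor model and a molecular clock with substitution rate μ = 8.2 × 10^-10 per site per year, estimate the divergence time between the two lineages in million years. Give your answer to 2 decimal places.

p = 328/1867 ≈ 0.175683.
d = −(3/4) ln(1 − 4p/3) = −0.75 ln(1 − 0.234244) = −0.75 ln(0.765756)
  = −0.75 × (-0.266892) = 0.200169 substitutions/site.
Under a molecular clock d = 2μt, so t = d/(2μ) = 0.200169 / (2 × 8.2 × 10^-10) = 122.05 million years.

122.05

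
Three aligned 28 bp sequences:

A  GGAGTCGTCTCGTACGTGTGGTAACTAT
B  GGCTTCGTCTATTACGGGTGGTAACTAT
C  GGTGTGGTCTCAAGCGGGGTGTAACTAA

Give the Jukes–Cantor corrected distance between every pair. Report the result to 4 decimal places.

A–B: 5/28 sites differ → p ≈ 0.178571, d = −0.75 ln(1 − 0.238095) = 0.203950 ≈ 0.2040.
A–C: 9/28 sites differ → p ≈ 0.321429, d = −0.75 ln(1 − 0.428572) = 0.419713 ≈ 0.4197.
B–C: 10/28 sites differ → p ≈ 0.357143, d = −0.75 ln(1 − 0.476191) = 0.484971 ≈ 0.4850.

d(A,B) = 0.2040, d(A,C) = 0.4197, d(B,C) = 0.4850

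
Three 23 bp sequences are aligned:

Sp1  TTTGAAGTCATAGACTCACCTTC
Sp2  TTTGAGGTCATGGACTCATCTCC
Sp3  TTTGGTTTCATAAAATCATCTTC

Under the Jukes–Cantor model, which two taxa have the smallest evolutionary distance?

Sp1–Sp2: 4/23 differ, p = 0.174, d = 0.198.
Sp1–Sp3: 6/23 differ, p = 0.261, d = 0.321.
Sp2–Sp3: 7/23 differ, p = 0.304, d = 0.390.
The smallest distance is between Sp1 and Sp2.

Sp1 and Sp2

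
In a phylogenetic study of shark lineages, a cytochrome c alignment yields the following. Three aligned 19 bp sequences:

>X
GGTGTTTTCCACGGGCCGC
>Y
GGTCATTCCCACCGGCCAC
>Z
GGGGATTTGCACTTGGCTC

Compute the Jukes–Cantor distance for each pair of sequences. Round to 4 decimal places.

d(X,Y) = 0.3241, d(X,Z) = 0.5068, d(Y,Z) = 0.6181

X–Y: 5/19 sites differ → p ≈ 0.263158, d = −0.75 ln(1 − 0.350877) = 0.324100 ≈ 0.3241.
X–Z: 7/19 sites differ → p ≈ 0.368421, d = −0.75 ln(1 − 0.491228) = 0.506816 ≈ 0.5068.
Y–Z: 8/19 sites differ → p ≈ 0.421053, d = −0.75 ln(1 − 0.561404) = 0.618132 ≈ 0.6181.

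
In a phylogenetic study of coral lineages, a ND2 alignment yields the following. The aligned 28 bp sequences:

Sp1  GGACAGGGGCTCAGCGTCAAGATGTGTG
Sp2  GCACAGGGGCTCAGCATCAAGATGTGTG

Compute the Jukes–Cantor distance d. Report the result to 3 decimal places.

The sequences differ at 2 of 28 sites (2, 16), so p = 2/28 ≈ 0.071429.
d = −(3/4) ln(1 − 4p/3) = −0.75 ln(1 − 0.095239) = −0.75 ln(0.904761)
  = −0.75 × (-0.100084) = 0.075063 substitutions/site.

0.075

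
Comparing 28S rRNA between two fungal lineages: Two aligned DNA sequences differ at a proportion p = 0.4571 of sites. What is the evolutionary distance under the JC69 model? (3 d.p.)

0.705

d = −(3/4) ln(1 − 4p/3) = −0.75 ln(1 − 0.609467) = −0.75 ln(0.390533)
  = −0.75 × (-0.940243) = 0.705182 substitutions/site.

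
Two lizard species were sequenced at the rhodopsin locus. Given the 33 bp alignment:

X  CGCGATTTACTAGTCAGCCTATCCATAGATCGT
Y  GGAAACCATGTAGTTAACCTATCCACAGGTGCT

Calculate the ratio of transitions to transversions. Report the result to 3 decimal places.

Transitions are A↔G and C↔T; transversions are all other mismatches.
Transitions: 7. Transversions: 7.
R = 7/7 = 1.000.

1.000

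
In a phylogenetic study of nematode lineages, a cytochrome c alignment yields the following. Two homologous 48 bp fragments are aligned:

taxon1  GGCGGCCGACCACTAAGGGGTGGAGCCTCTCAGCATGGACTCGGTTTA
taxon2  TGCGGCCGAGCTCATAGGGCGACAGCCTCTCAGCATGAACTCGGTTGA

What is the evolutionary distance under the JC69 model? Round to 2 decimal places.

The sequences differ at 11 of 48 sites, so p = 11/48 ≈ 0.229167.
d = −(3/4) ln(1 − 4p/3) = −0.75 ln(1 − 0.305556) = −0.75 ln(0.694444)
  = −0.75 × (-0.364644) = 0.273483 substitutions/site.

0.27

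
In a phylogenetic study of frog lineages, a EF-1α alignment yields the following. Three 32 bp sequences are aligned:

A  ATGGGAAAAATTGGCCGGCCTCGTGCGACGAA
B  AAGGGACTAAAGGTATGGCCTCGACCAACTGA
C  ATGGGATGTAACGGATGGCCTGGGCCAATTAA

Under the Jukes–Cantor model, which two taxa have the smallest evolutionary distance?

B and C

A–B: 13/32 differ, p = 0.406, d = 0.585.
A–C: 13/32 differ, p = 0.406, d = 0.585.
B–C: 10/32 differ, p = 0.313, d = 0.404.
The smallest distance is between B and C.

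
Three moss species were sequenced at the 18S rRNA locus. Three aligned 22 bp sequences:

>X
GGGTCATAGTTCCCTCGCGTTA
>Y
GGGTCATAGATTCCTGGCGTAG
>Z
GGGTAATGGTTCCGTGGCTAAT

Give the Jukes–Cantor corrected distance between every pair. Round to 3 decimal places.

d(X,Y) = 0.271, d(X,Z) = 0.497, d(Y,Z) = 0.497

X–Y: 5/22 sites differ → p ≈ 0.227273, d = −0.75 ln(1 − 0.303031) = 0.270761 ≈ 0.271.
X–Z: 8/22 sites differ → p ≈ 0.363636, d = −0.75 ln(1 − 0.484848) = 0.497470 ≈ 0.497.
Y–Z: 8/22 sites differ → p ≈ 0.363636, d = −0.75 ln(1 − 0.484848) = 0.497470 ≈ 0.497.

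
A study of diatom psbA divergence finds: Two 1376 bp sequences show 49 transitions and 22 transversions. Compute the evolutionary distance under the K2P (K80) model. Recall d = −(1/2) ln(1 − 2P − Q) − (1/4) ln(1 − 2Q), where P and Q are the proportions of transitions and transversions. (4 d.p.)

P = 49/1376 ≈ 0.03561 and Q = 22/1376 ≈ 0.015988.
Under the Kimura two-parameter model, d = −½ ln(1 − 2P − Q) − ¼ ln(1 − 2Q).
1 − 2P − Q = 0.912792, giving −½ ln(0.912792) = 0.045624.
1 − 2Q = 0.968024, giving −¼ ln(0.968024) = 0.008125.
d = 0.045624 + 0.008125 = 0.053749.

0.0537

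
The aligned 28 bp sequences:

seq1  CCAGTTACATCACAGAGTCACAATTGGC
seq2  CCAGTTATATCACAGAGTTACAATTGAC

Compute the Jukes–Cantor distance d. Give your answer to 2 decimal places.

0.12

The sequences differ at 3 of 28 sites (8, 19, 27), so p = 3/28 ≈ 0.107143.
d = −(3/4) ln(1 − 4p/3) = −0.75 ln(1 − 0.142857) = −0.75 ln(0.857143)
  = −0.75 × (-0.154151) = 0.115613 substitutions/site.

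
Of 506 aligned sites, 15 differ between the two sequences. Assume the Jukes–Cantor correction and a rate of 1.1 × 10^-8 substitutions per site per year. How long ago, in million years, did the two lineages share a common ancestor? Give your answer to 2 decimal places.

1.37

p = 15/506 ≈ 0.029644.
d = −(3/4) ln(1 − 4p/3) = −0.75 ln(1 − 0.039525) = −0.75 ln(0.960475)
  = −0.75 × (-0.040327) = 0.030245 substitutions/site.
Under a molecular clock d = 2μt, so t = d/(2μ) = 0.030245 / (2 × 1.1 × 10^-8) = 1.37 million years.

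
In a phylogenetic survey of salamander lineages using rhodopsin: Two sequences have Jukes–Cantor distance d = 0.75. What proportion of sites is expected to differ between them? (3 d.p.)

0.474

p = (3/4)(1 − e^(−4d/3)) = 0.75 × (1 − e^(-1)) = 0.75 × (1 − 0.367879) = 0.474091.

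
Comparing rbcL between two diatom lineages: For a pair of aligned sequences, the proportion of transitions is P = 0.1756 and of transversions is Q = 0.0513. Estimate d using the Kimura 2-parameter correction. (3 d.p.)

0.285

Under the Kimura two-parameter model, d = −½ ln(1 − 2P − Q) − ¼ ln(1 − 2Q).
1 − 2P − Q = 0.5975, giving −½ ln(0.5975) = 0.257500.
1 − 2Q = 0.8974, giving −¼ ln(0.8974) = 0.027063.
d = 0.257500 + 0.027063 = 0.284563.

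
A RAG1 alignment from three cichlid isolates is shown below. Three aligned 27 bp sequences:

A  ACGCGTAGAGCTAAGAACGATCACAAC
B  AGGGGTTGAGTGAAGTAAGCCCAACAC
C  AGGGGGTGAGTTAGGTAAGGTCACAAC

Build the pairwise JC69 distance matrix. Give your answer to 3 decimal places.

A–B: 11/27 sites differ → p ≈ 0.407407, d = −0.75 ln(1 − 0.543209) = 0.587647 ≈ 0.588.
A–C: 9/27 sites differ → p ≈ 0.333333, d = −0.75 ln(1 − 0.444444) = 0.440839 ≈ 0.441.
B–C: 7/27 sites differ → p ≈ 0.259259, d = −0.75 ln(1 − 0.345679) = 0.318118 ≈ 0.318.

d(A,B) = 0.588, d(A,C) = 0.441, d(B,C) = 0.318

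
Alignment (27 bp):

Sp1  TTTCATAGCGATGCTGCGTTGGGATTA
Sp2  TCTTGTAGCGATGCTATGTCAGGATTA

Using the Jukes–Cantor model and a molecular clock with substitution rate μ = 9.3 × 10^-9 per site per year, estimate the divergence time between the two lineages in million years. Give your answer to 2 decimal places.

17.10

The sequences differ at 7 of 27 sites (2, 4, 5, 16, 17, 20, 21), so p = 7/27 ≈ 0.259259.
d = −(3/4) ln(1 − 4p/3) = −0.75 ln(1 − 0.345679) = −0.75 ln(0.654321)
  = −0.75 × (-0.424157) = 0.318118 substitutions/site.
Under a molecular clock d = 2μt, so t = d/(2μ) = 0.318118 / (2 × 9.3 × 10^-9) = 17.10 million years.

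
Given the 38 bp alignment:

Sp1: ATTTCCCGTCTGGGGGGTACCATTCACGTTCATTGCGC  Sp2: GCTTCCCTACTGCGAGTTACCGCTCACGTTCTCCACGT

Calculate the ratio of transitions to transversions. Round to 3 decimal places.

1.800

Transitions are A↔G and C↔T; transversions are all other mismatches.
Transitions: 9. Transversions: 5.
R = 9/5 = 1.800.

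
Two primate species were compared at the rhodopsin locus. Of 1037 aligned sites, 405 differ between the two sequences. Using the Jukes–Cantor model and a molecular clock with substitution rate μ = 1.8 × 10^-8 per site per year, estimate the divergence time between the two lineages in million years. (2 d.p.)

p = 405/1037 ≈ 0.39055.
d = −(3/4) ln(1 − 4p/3) = −0.75 ln(1 − 0.520733) = −0.75 ln(0.479267)
  = −0.75 × (-0.735497) = 0.551623 substitutions/site.
Under a molecular clock d = 2μt, so t = d/(2μ) = 0.551623 / (2 × 1.8 × 10^-8) = 15.32 million years.

15.32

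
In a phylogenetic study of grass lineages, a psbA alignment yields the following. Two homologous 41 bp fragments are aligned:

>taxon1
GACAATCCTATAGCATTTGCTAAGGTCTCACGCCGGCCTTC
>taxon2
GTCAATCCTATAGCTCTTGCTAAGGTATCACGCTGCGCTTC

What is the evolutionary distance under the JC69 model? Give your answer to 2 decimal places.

0.19

The sequences differ at 7 of 41 sites (2, 15, 16, 27, 34, 36, 37), so p = 7/41 ≈ 0.170732.
d = −(3/4) ln(1 − 4p/3) = −0.75 ln(1 − 0.227643) = −0.75 ln(0.772357)
  = −0.75 × (-0.258308) = 0.193731 substitutions/site.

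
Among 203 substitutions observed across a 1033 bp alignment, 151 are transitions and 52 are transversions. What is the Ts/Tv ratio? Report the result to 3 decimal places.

R = 151/52 = 2.903846… ≈ 2.904 (to 3 d.p.).

2.904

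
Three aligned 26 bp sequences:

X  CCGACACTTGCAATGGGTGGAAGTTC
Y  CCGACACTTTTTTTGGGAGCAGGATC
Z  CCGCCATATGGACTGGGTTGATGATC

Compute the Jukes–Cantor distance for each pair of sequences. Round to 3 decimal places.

d(X,Y) = 0.396, d(X,Z) = 0.396, d(Y,Z) = 0.623

X–Y: 8/26 sites differ → p ≈ 0.307692, d = −0.75 ln(1 − 0.410256) = 0.396050 ≈ 0.396.
X–Z: 8/26 sites differ → p ≈ 0.307692, d = −0.75 ln(1 − 0.410256) = 0.396050 ≈ 0.396.
Y–Z: 11/26 sites differ → p ≈ 0.423077, d = −0.75 ln(1 − 0.564103) = 0.622762 ≈ 0.623.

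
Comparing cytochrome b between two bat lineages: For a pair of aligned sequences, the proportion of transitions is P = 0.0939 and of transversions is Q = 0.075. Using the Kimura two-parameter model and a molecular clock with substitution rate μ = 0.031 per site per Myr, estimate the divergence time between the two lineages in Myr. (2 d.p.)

Under the Kimura two-parameter model, d = −½ ln(1 − 2P − Q) − ¼ ln(1 − 2Q).
1 − 2P − Q = 0.7372, giving −½ ln(0.7372) = 0.152448.
1 − 2Q = 0.85, giving −¼ ln(0.85) = 0.040630.
d = 0.152448 + 0.040630 = 0.193078.
Under a molecular clock d = 2μt, so t = d/(2μ) = 0.193078 / (2 × 0.031) = 3.11 Myr.

3.11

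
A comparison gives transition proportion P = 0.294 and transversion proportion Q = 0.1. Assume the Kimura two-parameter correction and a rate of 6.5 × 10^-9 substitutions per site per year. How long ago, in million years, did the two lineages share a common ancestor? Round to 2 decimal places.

49.09

Under the Kimura two-parameter model, d = −½ ln(1 − 2P − Q) − ¼ ln(1 − 2Q).
1 − 2P − Q = 0.312, giving −½ ln(0.312) = 0.582376.
1 − 2Q = 0.8, giving −¼ ln(0.8) = 0.055786.
d = 0.582376 + 0.055786 = 0.638162.
Under a molecular clock d = 2μt, so t = d/(2μ) = 0.638162 / (2 × 6.5 × 10^-9) = 49.09 million years.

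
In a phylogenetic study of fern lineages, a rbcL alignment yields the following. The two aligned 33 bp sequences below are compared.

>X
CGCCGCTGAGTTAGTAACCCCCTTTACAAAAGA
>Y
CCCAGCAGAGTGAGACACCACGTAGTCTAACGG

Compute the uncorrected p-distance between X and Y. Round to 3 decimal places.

The sequences differ at 14 of 33 positions.
p = 14/33 = 0.424242… ≈ 0.424 (to 3 d.p.).

0.424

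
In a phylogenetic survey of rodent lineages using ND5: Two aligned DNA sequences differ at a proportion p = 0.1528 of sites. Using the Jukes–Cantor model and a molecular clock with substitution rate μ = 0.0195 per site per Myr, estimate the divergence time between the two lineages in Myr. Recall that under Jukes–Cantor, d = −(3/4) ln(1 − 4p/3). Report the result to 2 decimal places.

d = −(3/4) ln(1 − 4p/3) = −0.75 ln(1 − 0.203733) = −0.75 ln(0.796267)
  = −0.75 × (-0.227821) = 0.170866 substitutions/site.
Under a molecular clock d = 2μt, so t = d/(2μ) = 0.170866 / (2 × 0.0195) = 4.38 Myr.

4.38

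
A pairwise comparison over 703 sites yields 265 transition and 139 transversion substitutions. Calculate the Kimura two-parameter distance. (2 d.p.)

P = 265/703 ≈ 0.376956 and Q = 139/703 ≈ 0.197724.
Under the Kimura two-parameter model, d = −½ ln(1 − 2P − Q) − ¼ ln(1 − 2Q).
1 − 2P − Q = 0.048364, giving −½ ln(0.048364) = 1.514500.
1 − 2Q = 0.604552, giving −¼ ln(0.604552) = 0.125817.
d = 1.514500 + 0.125817 = 1.640317.

1.64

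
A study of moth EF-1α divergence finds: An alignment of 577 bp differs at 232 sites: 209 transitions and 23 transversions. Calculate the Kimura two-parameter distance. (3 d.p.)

0.743

P = 209/577 ≈ 0.362218 and Q = 23/577 ≈ 0.039861.
Under the Kimura two-parameter model, d = −½ ln(1 − 2P − Q) − ¼ ln(1 − 2Q).
1 − 2P − Q = 0.235703, giving −½ ln(0.235703) = 0.722591.
1 − 2Q = 0.920278, giving −¼ ln(0.920278) = 0.020770.
d = 0.722591 + 0.020770 = 0.743361.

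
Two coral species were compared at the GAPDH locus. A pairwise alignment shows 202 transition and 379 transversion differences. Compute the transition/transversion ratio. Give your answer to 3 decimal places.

0.533

R = 202/379 = 0.532981… ≈ 0.533 (to 3 d.p.).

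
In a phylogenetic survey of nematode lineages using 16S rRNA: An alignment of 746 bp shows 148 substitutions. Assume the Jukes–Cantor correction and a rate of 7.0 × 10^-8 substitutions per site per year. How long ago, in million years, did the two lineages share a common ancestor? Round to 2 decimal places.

1.65

p = 148/746 ≈ 0.198391.
d = −(3/4) ln(1 − 4p/3) = −0.75 ln(1 − 0.264521) = −0.75 ln(0.735479)
  = −0.75 × (-0.307233) = 0.230425 substitutions/site.
Under a molecular clock d = 2μt, so t = d/(2μ) = 0.230425 / (2 × 7.0 × 10^-8) = 1.65 million years.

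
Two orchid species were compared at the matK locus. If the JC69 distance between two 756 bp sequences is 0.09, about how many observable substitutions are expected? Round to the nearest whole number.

Invert JC69: p = (3/4)(1 − e^(−4d/3)) = 0.75 × (1 − e^(-0.12)) = 0.75 × (1 − 0.886920) = 0.084810.
Expected differing sites = pL ≈ 0.084810 × 756 = 64.11636 ≈ 64.

64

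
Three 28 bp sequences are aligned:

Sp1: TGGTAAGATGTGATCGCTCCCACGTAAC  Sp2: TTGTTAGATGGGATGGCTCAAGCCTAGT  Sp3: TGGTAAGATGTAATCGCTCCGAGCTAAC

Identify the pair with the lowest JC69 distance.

Sp1–Sp2: 10/28 differ, p = 0.357, d = 0.485.
Sp1–Sp3: 4/28 differ, p = 0.143, d = 0.158.
Sp2–Sp3: 11/28 differ, p = 0.393, d = 0.556.
The smallest distance is between Sp1 and Sp3.

Sp1 and Sp3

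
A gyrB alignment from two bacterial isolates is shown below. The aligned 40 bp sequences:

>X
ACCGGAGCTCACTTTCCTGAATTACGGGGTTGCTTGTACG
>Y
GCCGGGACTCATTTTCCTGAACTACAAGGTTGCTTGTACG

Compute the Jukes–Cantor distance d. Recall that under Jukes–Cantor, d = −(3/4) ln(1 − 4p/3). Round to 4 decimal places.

0.1993

The sequences differ at 7 of 40 sites (1, 6, 7, 12, 22, 26, 27), so p = 7/40 = 0.175.
d = −(3/4) ln(1 − 4p/3) = −0.75 ln(1 − 0.233333) = −0.75 ln(0.766667)
  = −0.75 × (-0.265703) = 0.199277 substitutions/site.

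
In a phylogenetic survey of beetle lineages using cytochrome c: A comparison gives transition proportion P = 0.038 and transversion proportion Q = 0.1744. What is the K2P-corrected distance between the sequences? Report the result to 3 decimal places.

0.251

Under the Kimura two-parameter model, d = −½ ln(1 − 2P − Q) − ¼ ln(1 − 2Q).
1 − 2P − Q = 0.7496, giving −½ ln(0.7496) = 0.144108.
1 − 2Q = 0.6512, giving −¼ ln(0.6512) = 0.107235.
d = 0.144108 + 0.107235 = 0.251343.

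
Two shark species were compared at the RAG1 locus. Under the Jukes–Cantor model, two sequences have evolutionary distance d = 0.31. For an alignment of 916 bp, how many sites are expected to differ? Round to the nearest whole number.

233

Invert JC69: p = (3/4)(1 − e^(−4d/3)) = 0.75 × (1 − e^(-0.413333)) = 0.75 × (1 − 0.661442) = 0.253919.
Expected differing sites = pL ≈ 0.253919 × 916 = 232.589804 ≈ 233.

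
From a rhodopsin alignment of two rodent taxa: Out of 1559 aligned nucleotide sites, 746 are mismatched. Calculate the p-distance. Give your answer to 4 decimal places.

0.4785

p = 746/1559 = 0.478511… ≈ 0.4785 (to 4 d.p.).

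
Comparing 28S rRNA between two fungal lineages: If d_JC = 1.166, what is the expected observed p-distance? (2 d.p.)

p = (3/4)(1 − e^(−4d/3)) = 0.75 × (1 − e^(-1.554667)) = 0.75 × (1 − 0.211260) = 0.591555.

0.59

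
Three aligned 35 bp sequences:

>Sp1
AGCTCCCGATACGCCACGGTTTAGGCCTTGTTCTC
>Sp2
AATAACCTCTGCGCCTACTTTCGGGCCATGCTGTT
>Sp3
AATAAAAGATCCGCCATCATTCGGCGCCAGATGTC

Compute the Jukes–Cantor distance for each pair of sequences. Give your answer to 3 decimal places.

Sp1–Sp2: 17/35 sites differ → p ≈ 0.485714, d = −0.75 ln(1 − 0.647619) = 0.782282 ≈ 0.782.
Sp1–Sp3: 18/35 sites differ → p ≈ 0.514286, d = −0.75 ln(1 − 0.685715) = 0.868091 ≈ 0.868.
Sp2–Sp3: 14/35 sites differ → p = 0.4, d = −0.75 ln(1 − 0.533333) = 0.571605 ≈ 0.572.

d(Sp1,Sp2) = 0.782, d(Sp1,Sp3) = 0.868, d(Sp2,Sp3) = 0.572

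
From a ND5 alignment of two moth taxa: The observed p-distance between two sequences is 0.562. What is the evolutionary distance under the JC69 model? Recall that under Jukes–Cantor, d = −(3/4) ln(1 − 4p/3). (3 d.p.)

1.038

d = −(3/4) ln(1 − 4p/3) = −0.75 ln(1 − 0.749333) = −0.75 ln(0.250667)
  = −0.75 × (-1.383630) = 1.037723 substitutions/site.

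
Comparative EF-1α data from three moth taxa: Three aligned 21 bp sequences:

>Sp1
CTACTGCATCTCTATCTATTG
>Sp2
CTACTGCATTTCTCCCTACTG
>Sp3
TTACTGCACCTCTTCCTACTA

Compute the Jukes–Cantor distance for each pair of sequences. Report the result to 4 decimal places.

d(Sp1,Sp2) = 0.2197, d(Sp1,Sp3) = 0.3597, d(Sp2,Sp3) = 0.2865

Sp1–Sp2: 4/21 sites differ → p ≈ 0.190476, d = −0.75 ln(1 − 0.253968) = 0.219740 ≈ 0.2197.
Sp1–Sp3: 6/21 sites differ → p ≈ 0.285714, d = −0.75 ln(1 − 0.380952) = 0.359679 ≈ 0.3597.
Sp2–Sp3: 5/21 sites differ → p ≈ 0.238095, d = −0.75 ln(1 − 0.31746) = 0.286451 ≈ 0.2865.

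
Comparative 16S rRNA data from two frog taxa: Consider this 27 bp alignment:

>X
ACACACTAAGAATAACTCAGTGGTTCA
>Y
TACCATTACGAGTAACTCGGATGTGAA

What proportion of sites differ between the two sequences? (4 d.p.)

The sequences differ at 11 of 27 positions.
p = 11/27 = 0.407407… ≈ 0.4074 (to 4 d.p.).

0.4074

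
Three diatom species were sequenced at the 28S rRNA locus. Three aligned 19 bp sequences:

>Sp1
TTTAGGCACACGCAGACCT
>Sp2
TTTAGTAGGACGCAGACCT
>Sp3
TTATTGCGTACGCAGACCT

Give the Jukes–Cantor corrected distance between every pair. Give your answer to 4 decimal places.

Sp1–Sp2: 4/19 sites differ → p ≈ 0.210526, d = −0.75 ln(1 − 0.280701) = 0.247109 ≈ 0.2471.
Sp1–Sp3: 5/19 sites differ → p ≈ 0.263158, d = −0.75 ln(1 − 0.350877) = 0.324100 ≈ 0.3241.
Sp2–Sp3: 6/19 sites differ → p ≈ 0.315789, d = −0.75 ln(1 − 0.421052) = 0.409907 ≈ 0.4099.

d(Sp1,Sp2) = 0.2471, d(Sp1,Sp3) = 0.3241, d(Sp2,Sp3) = 0.4099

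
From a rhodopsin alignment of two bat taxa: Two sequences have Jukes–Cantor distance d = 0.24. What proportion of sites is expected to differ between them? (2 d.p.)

0.21

p = (3/4)(1 − e^(−4d/3)) = 0.75 × (1 − e^(-0.32)) = 0.75 × (1 − 0.726149) = 0.205388.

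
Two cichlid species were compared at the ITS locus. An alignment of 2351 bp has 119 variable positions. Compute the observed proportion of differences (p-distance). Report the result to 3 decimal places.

p = 119/2351 = 0.050616… ≈ 0.051 (to 3 d.p.).

0.051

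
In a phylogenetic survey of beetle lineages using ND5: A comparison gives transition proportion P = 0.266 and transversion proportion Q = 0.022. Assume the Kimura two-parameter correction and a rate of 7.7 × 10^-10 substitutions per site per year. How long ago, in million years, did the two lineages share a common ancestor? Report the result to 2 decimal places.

Under the Kimura two-parameter model, d = −½ ln(1 − 2P − Q) − ¼ ln(1 − 2Q).
1 − 2P − Q = 0.446, giving −½ ln(0.446) = 0.403718.
1 − 2Q = 0.956, giving −¼ ln(0.956) = 0.011249.
d = 0.403718 + 0.011249 = 0.414967.
Under a molecular clock d = 2μt, so t = d/(2μ) = 0.414967 / (2 × 7.7 × 10^-10) = 269.46 million years.

269.46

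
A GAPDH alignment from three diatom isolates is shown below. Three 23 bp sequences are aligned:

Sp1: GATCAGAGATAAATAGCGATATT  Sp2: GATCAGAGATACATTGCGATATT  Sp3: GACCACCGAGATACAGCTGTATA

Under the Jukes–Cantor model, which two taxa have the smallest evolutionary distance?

Sp1–Sp2: 2/23 differ, p = 0.087, d = 0.092.
Sp1–Sp3: 9/23 differ, p = 0.391, d = 0.553.
Sp2–Sp3: 10/23 differ, p = 0.435, d = 0.650.
The smallest distance is between Sp1 and Sp2.

Sp1 and Sp2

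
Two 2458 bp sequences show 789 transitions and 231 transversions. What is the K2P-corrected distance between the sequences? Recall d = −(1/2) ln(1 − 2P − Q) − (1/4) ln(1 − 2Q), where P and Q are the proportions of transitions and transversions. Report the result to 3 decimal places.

P = 789/2458 ≈ 0.320993 and Q = 231/2458 ≈ 0.093979.
Under the Kimura two-parameter model, d = −½ ln(1 − 2P − Q) − ¼ ln(1 − 2Q).
1 − 2P − Q = 0.264035, giving −½ ln(0.264035) = 0.665837.
1 − 2Q = 0.812042, giving −¼ ln(0.812042) = 0.052051.
d = 0.665837 + 0.052051 = 0.717888.

0.718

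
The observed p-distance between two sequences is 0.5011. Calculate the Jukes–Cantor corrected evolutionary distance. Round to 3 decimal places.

0.827

d = −(3/4) ln(1 − 4p/3) = −0.75 ln(1 − 0.668133) = −0.75 ln(0.331867)
  = −0.75 × (-1.103021) = 0.827266 substitutions/site.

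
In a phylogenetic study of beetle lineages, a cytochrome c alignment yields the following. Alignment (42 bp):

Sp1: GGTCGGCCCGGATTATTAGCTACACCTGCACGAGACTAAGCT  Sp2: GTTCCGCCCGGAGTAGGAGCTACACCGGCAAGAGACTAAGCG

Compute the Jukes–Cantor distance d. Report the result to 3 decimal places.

0.220

The sequences differ at 8 of 42 sites (2, 5, 13, 16, 17, 27, 31, 42), so p = 8/42 ≈ 0.190476.
d = −(3/4) ln(1 − 4p/3) = −0.75 ln(1 − 0.253968) = −0.75 ln(0.746032)
  = −0.75 × (-0.292987) = 0.219740 substitutions/site.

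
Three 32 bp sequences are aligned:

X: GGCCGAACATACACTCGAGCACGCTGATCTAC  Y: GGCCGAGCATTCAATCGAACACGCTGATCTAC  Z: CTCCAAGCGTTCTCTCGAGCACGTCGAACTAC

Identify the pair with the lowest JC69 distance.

X–Y: 4/32 differ, p = 0.125, d = 0.137.
X–Z: 10/32 differ, p = 0.313, d = 0.404.
Y–Z: 10/32 differ, p = 0.313, d = 0.404.
The smallest distance is between X and Y.

X and Y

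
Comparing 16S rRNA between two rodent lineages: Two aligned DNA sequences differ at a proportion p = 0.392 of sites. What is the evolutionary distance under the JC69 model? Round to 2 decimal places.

0.55

d = −(3/4) ln(1 − 4p/3) = −0.75 ln(1 − 0.522667) = −0.75 ln(0.477333)
  = −0.75 × (-0.739541) = 0.554656 substitutions/site.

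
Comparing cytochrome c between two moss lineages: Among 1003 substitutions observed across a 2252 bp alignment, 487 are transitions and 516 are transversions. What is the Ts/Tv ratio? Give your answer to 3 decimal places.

0.944

R = 487/516 = 0.943798… ≈ 0.944 (to 3 d.p.).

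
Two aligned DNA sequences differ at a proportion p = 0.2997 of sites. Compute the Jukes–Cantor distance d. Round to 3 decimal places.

d = −(3/4) ln(1 − 4p/3) = −0.75 ln(1 − 0.3996) = −0.75 ln(0.6004)
  = −0.75 × (-0.510159) = 0.382619 substitutions/site.

0.383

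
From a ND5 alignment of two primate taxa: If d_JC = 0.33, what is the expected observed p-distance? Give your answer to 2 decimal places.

p = (3/4)(1 − e^(−4d/3)) = 0.75 × (1 − e^(-0.44)) = 0.75 × (1 − 0.644036) = 0.266973.

0.27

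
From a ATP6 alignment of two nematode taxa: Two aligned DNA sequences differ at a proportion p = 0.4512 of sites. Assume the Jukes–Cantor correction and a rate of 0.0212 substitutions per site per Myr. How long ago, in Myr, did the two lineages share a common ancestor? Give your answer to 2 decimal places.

d = −(3/4) ln(1 − 4p/3) = −0.75 ln(1 − 0.6016) = −0.75 ln(0.3984)
  = −0.75 × (-0.920299) = 0.690224 substitutions/site.
Under a molecular clock d = 2μt, so t = d/(2μ) = 0.690224 / (2 × 0.0212) = 16.28 Myr.

16.28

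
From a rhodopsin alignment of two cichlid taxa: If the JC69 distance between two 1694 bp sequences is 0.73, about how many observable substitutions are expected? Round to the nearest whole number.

790

Invert JC69: p = (3/4)(1 − e^(−4d/3)) = 0.75 × (1 − e^(-0.973333)) = 0.75 × (1 − 0.377822) = 0.466634.
Expected differing sites = pL ≈ 0.466634 × 1694 = 790.477996 ≈ 790.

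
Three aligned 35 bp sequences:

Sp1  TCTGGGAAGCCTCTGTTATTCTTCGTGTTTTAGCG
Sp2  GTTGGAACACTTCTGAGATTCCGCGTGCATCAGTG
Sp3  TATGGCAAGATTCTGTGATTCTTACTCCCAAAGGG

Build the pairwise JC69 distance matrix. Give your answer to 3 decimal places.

Sp1–Sp2: 14/35 sites differ → p = 0.4, d = −0.75 ln(1 − 0.533333) = 0.571605 ≈ 0.572.
Sp1–Sp3: 13/35 sites differ → p ≈ 0.371429, d = −0.75 ln(1 − 0.495239) = 0.512753 ≈ 0.513.
Sp2–Sp3: 16/35 sites differ → p ≈ 0.457143, d = −0.75 ln(1 − 0.609524) = 0.705292 ≈ 0.705.

d(Sp1,Sp2) = 0.572, d(Sp1,Sp3) = 0.513, d(Sp2,Sp3) = 0.705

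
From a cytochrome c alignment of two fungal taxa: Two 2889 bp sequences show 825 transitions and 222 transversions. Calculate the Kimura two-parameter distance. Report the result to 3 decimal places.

0.564

P = 825/2889 ≈ 0.285566 and Q = 222/2889 ≈ 0.076843.
Under the Kimura two-parameter model, d = −½ ln(1 − 2P − Q) − ¼ ln(1 − 2Q).
1 − 2P − Q = 0.352025, giving −½ ln(0.352025) = 0.522027.
1 − 2Q = 0.846314, giving −¼ ln(0.846314) = 0.041716.
d = 0.522027 + 0.041716 = 0.563743.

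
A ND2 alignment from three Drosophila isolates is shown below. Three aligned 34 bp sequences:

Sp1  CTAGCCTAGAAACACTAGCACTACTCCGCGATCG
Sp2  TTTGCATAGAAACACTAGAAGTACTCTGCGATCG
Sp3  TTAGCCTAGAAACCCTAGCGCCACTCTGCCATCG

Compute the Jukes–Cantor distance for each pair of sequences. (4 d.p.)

d(Sp1,Sp2) = 0.2012, d(Sp1,Sp3) = 0.2012, d(Sp2,Sp3) = 0.2824

Sp1–Sp2: 6/34 sites differ → p ≈ 0.176471, d = −0.75 ln(1 − 0.235295) = 0.201199 ≈ 0.2012.
Sp1–Sp3: 6/34 sites differ → p ≈ 0.176471, d = −0.75 ln(1 − 0.235295) = 0.201199 ≈ 0.2012.
Sp2–Sp3: 8/34 sites differ → p ≈ 0.235294, d = −0.75 ln(1 − 0.313725) = 0.282358 ≈ 0.2824.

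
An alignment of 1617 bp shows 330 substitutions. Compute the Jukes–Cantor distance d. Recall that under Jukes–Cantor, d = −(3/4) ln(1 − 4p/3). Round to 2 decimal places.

p = 330/1617 ≈ 0.204082.
d = −(3/4) ln(1 − 4p/3) = −0.75 ln(1 − 0.272109) = −0.75 ln(0.727891)
  = −0.75 × (-0.317604) = 0.238203 substitutions/site.

0.24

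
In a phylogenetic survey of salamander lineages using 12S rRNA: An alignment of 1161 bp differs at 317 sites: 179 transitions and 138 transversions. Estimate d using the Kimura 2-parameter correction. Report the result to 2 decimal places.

P = 179/1161 ≈ 0.154177 and Q = 138/1161 ≈ 0.118863.
Under the Kimura two-parameter model, d = −½ ln(1 − 2P − Q) − ¼ ln(1 − 2Q).
1 − 2P − Q = 0.572783, giving −½ ln(0.572783) = 0.278624.
1 − 2Q = 0.762274, giving −¼ ln(0.762274) = 0.067862.
d = 0.278624 + 0.067862 = 0.346486.

0.35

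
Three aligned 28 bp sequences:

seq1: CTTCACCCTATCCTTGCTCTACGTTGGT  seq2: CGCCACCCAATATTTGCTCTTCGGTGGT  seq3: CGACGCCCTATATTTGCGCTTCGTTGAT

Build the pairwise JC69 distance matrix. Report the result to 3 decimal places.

seq1–seq2: 7/28 sites differ → p = 0.25, d = −0.75 ln(1 − 0.333333) = 0.304098 ≈ 0.304.
seq1–seq3: 8/28 sites differ → p ≈ 0.285714, d = −0.75 ln(1 − 0.380952) = 0.359679 ≈ 0.360.
seq2–seq3: 6/28 sites differ → p ≈ 0.214286, d = −0.75 ln(1 − 0.285715) = 0.252355 ≈ 0.252.

d(seq1,seq2) = 0.304, d(seq1,seq3) = 0.360, d(seq2,seq3) = 0.252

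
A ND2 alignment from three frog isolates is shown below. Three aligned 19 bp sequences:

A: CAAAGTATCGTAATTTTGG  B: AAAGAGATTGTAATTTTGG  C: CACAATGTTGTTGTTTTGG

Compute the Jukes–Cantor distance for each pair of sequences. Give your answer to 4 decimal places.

d(A,B) = 0.3241, d(A,C) = 0.4099, d(B,C) = 0.5068

A–B: 5/19 sites differ → p ≈ 0.263158, d = −0.75 ln(1 − 0.350877) = 0.324100 ≈ 0.3241.
A–C: 6/19 sites differ → p ≈ 0.315789, d = −0.75 ln(1 − 0.421052) = 0.409907 ≈ 0.4099.
B–C: 7/19 sites differ → p ≈ 0.368421, d = −0.75 ln(1 − 0.491228) = 0.506816 ≈ 0.5068.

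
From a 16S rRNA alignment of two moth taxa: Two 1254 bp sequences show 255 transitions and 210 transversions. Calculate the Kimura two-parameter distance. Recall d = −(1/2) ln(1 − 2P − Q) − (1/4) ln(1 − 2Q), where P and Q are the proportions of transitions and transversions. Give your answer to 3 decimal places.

0.529

P = 255/1254 ≈ 0.203349 and Q = 210/1254 ≈ 0.167464.
Under the Kimura two-parameter model, d = −½ ln(1 − 2P − Q) − ¼ ln(1 − 2Q).
1 − 2P − Q = 0.425838, giving −½ ln(0.425838) = 0.426848.
1 − 2Q = 0.665072, giving −¼ ln(0.665072) = 0.101965.
d = 0.426848 + 0.101965 = 0.528813.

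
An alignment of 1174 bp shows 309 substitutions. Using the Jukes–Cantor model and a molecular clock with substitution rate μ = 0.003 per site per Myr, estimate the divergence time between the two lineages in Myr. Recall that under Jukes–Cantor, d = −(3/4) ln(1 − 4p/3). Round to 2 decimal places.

54.03

p = 309/1174 ≈ 0.263203.
d = −(3/4) ln(1 − 4p/3) = −0.75 ln(1 − 0.350937) = −0.75 ln(0.649063)
  = −0.75 × (-0.432225) = 0.324169 substitutions/site.
Under a molecular clock d = 2μt, so t = d/(2μ) = 0.324169 / (2 × 0.003) = 54.03 Myr.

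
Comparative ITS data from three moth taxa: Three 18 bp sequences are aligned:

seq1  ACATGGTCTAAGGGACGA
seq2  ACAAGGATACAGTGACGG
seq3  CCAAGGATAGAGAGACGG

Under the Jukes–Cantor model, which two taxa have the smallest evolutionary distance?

seq1–seq2: 7/18 differ, p = 0.389, d = 0.548.
seq1–seq3: 8/18 differ, p = 0.444, d = 0.673.
seq2–seq3: 3/18 differ, p = 0.167, d = 0.188.
The smallest distance is between seq2 and seq3.

seq2 and seq3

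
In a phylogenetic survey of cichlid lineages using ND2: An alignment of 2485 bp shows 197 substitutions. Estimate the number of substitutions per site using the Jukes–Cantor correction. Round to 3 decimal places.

p = 197/2485 ≈ 0.079276.
d = −(3/4) ln(1 − 4p/3) = −0.75 ln(1 − 0.105701) = −0.75 ln(0.894299)
  = −0.75 × (-0.111715) = 0.083786 substitutions/site.

0.084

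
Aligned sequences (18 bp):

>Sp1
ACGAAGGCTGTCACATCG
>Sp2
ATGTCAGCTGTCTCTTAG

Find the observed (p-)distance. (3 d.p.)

The sequences differ at 7 of 18 positions (sites 2, 4, 5, 6, 13, 15, 17).
p = 7/18 = 0.388888… ≈ 0.389 (to 3 d.p.).

0.389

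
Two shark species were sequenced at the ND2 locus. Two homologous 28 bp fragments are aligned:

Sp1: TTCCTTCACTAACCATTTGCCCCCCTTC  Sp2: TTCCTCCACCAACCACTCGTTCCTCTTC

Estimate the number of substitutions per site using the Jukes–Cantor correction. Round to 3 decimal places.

0.304

The sequences differ at 7 of 28 sites (6, 10, 16, 18, 20, 21, 24), so p = 7/28 = 0.25.
d = −(3/4) ln(1 − 4p/3) = −0.75 ln(1 − 0.333333) = −0.75 ln(0.666667)
  = −0.75 × (-0.405465) = 0.304099 substitutions/site.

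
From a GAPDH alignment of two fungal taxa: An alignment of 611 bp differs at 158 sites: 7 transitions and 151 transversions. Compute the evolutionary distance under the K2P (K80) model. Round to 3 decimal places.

P = 7/611 ≈ 0.011457 and Q = 151/611 ≈ 0.247136.
Under the Kimura two-parameter model, d = −½ ln(1 − 2P − Q) − ¼ ln(1 − 2Q).
1 − 2P − Q = 0.72995, giving −½ ln(0.72995) = 0.157390.
1 − 2Q = 0.505728, giving −¼ ln(0.505728) = 0.170439.
d = 0.157390 + 0.170439 = 0.327829.

0.328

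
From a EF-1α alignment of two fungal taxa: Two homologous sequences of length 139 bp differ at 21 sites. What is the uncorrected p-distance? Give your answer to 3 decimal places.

p = 21/139 = 0.151079… ≈ 0.151 (to 3 d.p.).

0.151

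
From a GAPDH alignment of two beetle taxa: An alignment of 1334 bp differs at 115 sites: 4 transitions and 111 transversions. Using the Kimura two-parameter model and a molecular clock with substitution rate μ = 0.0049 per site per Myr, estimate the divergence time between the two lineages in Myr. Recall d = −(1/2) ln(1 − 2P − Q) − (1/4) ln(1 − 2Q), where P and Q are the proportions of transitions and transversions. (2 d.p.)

9.41

P = 4/1334 ≈ 0.002999 and Q = 111/1334 ≈ 0.083208.
Under the Kimura two-parameter model, d = −½ ln(1 − 2P − Q) − ¼ ln(1 − 2Q).
1 − 2P − Q = 0.910794, giving −½ ln(0.910794) = 0.046719.
1 − 2Q = 0.833584, giving −¼ ln(0.833584) = 0.045505.
d = 0.046719 + 0.045505 = 0.092224.
Under a molecular clock d = 2μt, so t = d/(2μ) = 0.092224 / (2 × 0.0049) = 9.41 Myr.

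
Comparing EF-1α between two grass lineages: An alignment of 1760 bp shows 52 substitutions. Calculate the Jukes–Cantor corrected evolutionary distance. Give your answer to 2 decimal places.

0.03

p = 52/1760 ≈ 0.029545.
d = −(3/4) ln(1 − 4p/3) = −0.75 ln(1 − 0.039393) = −0.75 ln(0.960607)
  = −0.75 × (-0.040190) = 0.030143 substitutions/site.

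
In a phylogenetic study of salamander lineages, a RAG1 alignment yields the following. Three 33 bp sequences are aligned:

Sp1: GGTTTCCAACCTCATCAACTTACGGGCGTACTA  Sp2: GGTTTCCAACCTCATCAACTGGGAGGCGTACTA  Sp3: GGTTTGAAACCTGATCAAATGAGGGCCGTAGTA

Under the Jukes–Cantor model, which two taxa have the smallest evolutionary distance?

Sp1 and Sp2

Sp1–Sp2: 4/33 differ, p = 0.121, d = 0.132.
Sp1–Sp3: 8/33 differ, p = 0.242, d = 0.293.
Sp2–Sp3: 8/33 differ, p = 0.242, d = 0.293.
The smallest distance is between Sp1 and Sp2.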